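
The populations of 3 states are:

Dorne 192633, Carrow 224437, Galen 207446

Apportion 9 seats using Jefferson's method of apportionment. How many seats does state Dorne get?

Standard divisor 624516/9 ≈ 69390.667; standard quotas: Dorne 2.776, Carrow 3.234, Galen 2.990.
Rounding down gives 2, 3, 2 = 7 seats, so the divisor must be adjusted.
With modified divisor 60200: modified quotas Dorne 3.200, Carrow 3.728, Galen 3.446.
Rounding down: Dorne 3, Carrow 3, Galen 3 (total 9).
Dorne receives 3.

3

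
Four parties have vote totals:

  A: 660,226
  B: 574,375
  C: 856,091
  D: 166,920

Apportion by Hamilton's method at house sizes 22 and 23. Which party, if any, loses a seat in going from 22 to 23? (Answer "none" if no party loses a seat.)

At 22 seats: A 6, B 6, C 8, D 2.
At 23 seats: A 7, B 6, C 9, D 1.
D drops from 2 to 1.

D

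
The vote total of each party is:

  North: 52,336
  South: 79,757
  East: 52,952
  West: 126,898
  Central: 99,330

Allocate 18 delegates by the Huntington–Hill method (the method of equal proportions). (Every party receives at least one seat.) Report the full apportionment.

North=2, South=4, East=2, West=6, Central=4

With divisor 22617: modified quotas North 2.314, South 3.526, East 2.341, West 5.611, Central 4.392.
Geometric-mean thresholds: North √(2·3)=2.449, South √(3·4)=3.464, East √(2·3)=2.449, West √(5·6)=5.477, Central √(4·5)=4.472.
Each quota rounded against its threshold gives North 2, South 4, East 2, West 6, Central 4 (total 18).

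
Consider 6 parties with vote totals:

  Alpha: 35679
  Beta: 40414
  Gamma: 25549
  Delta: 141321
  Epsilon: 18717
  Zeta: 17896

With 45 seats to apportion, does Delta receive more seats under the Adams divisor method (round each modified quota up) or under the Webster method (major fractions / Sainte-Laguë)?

Webster

Adams: Alpha 6, Beta 7, Gamma 4, Delta 22, Epsilon 3, Zeta 3.
Webster: Alpha 6, Beta 6, Gamma 4, Delta 23, Epsilon 3, Zeta 3.
Delta gets 22 under Adams and 23 under Webster.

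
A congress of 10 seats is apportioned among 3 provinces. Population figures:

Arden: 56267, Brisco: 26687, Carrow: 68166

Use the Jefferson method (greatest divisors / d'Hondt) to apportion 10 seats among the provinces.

Standard divisor 151120/10 ≈ 15112; standard quotas: Arden 3.723, Brisco 1.766, Carrow 4.511.
Rounding down gives 3, 1, 4 = 8 seats, so the divisor must be adjusted.
With modified divisor 13500: modified quotas Arden 4.168, Brisco 1.977, Carrow 5.049.
Rounding down: Arden 4, Brisco 1, Carrow 5 (total 10).

Arden: 4, Brisco: 1, Carrow: 5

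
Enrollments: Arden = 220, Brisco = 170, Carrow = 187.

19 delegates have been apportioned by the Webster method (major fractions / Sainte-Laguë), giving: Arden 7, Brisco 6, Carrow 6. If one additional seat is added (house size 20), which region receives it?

Arden

Priority for the next seat is population ÷ (current seats + 0.5).
Priorities: Arden 29.333, Brisco 26.154, Carrow 28.769.
Highest priority: Arden.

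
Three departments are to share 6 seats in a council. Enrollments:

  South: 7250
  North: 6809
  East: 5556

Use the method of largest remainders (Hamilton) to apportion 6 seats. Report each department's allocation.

South 2, North 2, East 2

Total 19615; standard divisor 19615/6 ≈ 3269.167.
Standard quotas: South 2.2177, North 2.0828, East 1.6995.
Lower quotas: South 2, North 2, East 1 (sum 5, leaving 1 seat).
Remainders in descending order: East 0.6995, South 0.2177, North 0.0828.
Largest remainder: East receives the extra seat.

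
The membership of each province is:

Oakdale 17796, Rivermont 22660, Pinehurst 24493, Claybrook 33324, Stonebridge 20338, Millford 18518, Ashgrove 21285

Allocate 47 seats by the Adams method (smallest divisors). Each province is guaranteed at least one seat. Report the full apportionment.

Oakdale 5; Rivermont 7; Pinehurst 7; Claybrook 10; Stonebridge 6; Millford 6; Ashgrove 6

Standard divisor 158414/47 ≈ 3370.511; standard quotas: Oakdale 5.280, Rivermont 6.723, Pinehurst 7.267, Claybrook 9.887, Stonebridge 6.034, Millford 5.494, Ashgrove 6.315.
Rounding up gives 6, 7, 8, 10, 7, 6, 7 = 51 seats, so the divisor must be adjusted.
With modified divisor 3600: modified quotas Oakdale 4.943, Rivermont 6.294, Pinehurst 6.804, Claybrook 9.257, Stonebridge 5.649, Millford 5.144, Ashgrove 5.912.
Rounding up: Oakdale 5, Rivermont 7, Pinehurst 7, Claybrook 10, Stonebridge 6, Millford 6, Ashgrove 6 (total 47).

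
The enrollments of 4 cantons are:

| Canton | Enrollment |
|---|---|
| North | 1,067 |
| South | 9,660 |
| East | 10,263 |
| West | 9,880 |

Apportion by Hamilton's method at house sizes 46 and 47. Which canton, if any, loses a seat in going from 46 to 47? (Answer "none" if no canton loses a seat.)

At 46 seats: North 2, South 14, East 15, West 15.
At 47 seats: North 1, South 15, East 16, West 15.
North drops from 2 to 1.

North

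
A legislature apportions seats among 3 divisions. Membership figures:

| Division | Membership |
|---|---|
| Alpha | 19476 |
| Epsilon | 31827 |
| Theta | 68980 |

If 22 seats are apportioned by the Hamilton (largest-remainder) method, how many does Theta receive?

13

The standard divisor is 120283/22 ≈ 5467.409.
Standard quotas: Alpha 3.5622, Epsilon 5.8212, Theta 12.6166.
Lower quotas: Alpha 3, Epsilon 5, Theta 12 (sum 20, leaving 2 seats).
Remainders in descending order: Epsilon 0.8212, Theta 0.6166, Alpha 0.5622.
The surplus seats go to Epsilon, Theta.
Theta receives 13.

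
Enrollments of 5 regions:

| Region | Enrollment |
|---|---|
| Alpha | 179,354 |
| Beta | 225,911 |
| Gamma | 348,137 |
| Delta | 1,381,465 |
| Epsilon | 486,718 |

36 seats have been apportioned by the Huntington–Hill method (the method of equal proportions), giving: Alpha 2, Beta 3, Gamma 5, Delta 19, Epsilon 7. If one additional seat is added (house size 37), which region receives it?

Alpha

Priority for the next seat is population ÷ (√(s·(s+1))).
Priorities: Alpha 73220.964, Beta 65214.888, Gamma 63560.829, Delta 70867.659, Epsilon 65040.429.
Highest priority: Alpha.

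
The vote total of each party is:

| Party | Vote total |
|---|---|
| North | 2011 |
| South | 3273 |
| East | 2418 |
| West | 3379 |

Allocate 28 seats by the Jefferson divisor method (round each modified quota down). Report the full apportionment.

Standard divisor 11081/28 ≈ 395.75; standard quotas: North 5.081, South 8.270, East 6.110, West 8.538.
Rounding down gives 5, 8, 6, 8 = 27 seats, so the divisor must be adjusted.
With modified divisor 370: modified quotas North 5.435, South 8.846, East 6.535, West 9.132.
Rounding down: North 5, South 8, East 6, West 9 (total 28).

North=5; South=8; East=6; West=9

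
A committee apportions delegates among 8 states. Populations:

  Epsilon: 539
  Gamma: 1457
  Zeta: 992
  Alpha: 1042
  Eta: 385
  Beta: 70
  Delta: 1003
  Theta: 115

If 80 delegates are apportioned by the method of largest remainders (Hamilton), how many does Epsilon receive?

Total 5603; standard divisor 5603/80 ≈ 70.037.
Standard quotas: Epsilon 7.696, Gamma 20.803, Zeta 14.164, Alpha 14.878, Eta 5.497, Beta 0.999, Delta 14.321, Theta 1.642.
Lower quotas: Epsilon 7, Gamma 20, Zeta 14, Alpha 14, Eta 5, Beta 0, Delta 14, Theta 1 (sum 75, leaving 5 seats).
Remainders in descending order: Beta 0.999, Alpha 0.878, Gamma 0.803, Epsilon 0.696, Theta 0.642, Eta 0.497, Delta 0.321, Zeta 0.164.
The surplus seats go to Beta, Alpha, Gamma, Epsilon, Theta.
Epsilon receives 8.

8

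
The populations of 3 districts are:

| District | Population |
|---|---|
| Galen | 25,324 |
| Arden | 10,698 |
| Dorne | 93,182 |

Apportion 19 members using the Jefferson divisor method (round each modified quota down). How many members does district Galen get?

4

Standard divisor 129204/19 ≈ 6800.211; standard quotas: Galen 3.724, Arden 1.573, Dorne 13.703.
Rounding down gives 3, 1, 13 = 17 seats, so the divisor must be adjusted.
With modified divisor 6270: modified quotas Galen 4.039, Arden 1.706, Dorne 14.862.
Rounding down: Galen 4, Arden 1, Dorne 14 (total 19).
Galen receives 4.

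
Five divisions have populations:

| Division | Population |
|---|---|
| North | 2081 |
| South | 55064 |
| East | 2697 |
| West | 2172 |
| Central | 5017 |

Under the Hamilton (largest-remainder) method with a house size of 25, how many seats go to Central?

2

The standard divisor is 67031/25 ≈ 2681.24.
Standard quotas: North 0.7761, South 20.5368, East 1.0059, West 0.8101, Central 1.8711.
Lower quotas: North 0, South 20, East 1, West 0, Central 1 (sum 22, leaving 3 seats).
Remainders in descending order: Central 0.8711, West 0.8101, North 0.7761, South 0.5368, East 0.0059.
Largest remainders: Central, West, North receive the extra seats.
Central receives 2.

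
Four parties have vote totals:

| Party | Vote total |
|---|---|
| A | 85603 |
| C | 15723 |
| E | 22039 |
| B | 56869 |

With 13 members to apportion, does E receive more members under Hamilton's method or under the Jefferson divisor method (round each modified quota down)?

Hamilton

Hamilton: A 6, C 1, E 2, B 4.
Jefferson: A 7, C 1, E 1, B 4.
E gets 2 under Hamilton and 1 under Jefferson.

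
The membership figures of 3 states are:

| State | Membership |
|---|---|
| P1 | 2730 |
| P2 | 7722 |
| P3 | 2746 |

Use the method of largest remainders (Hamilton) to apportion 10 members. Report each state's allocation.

Standard divisor: 13198 ÷ 10 ≈ 1319.8.
Standard quotas: P1 2.0685, P2 5.8509, P3 2.0806.
Lower quotas: P1 2, P2 5, P3 2 (sum 9, leaving 1 seat).
Remainders in descending order: P2 0.8509, P3 0.0806, P1 0.0685.
Largest remainder: P2 receives the extra seat.

P1=2, P2=6, P3=2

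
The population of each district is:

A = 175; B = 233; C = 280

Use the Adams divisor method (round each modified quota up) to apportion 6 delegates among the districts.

Standard divisor 688/6 ≈ 114.667; standard quotas: A 1.526, B 2.032, C 2.442.
Rounding up gives 2, 3, 3 = 8 seats, so the divisor must be adjusted.
With modified divisor 160: modified quotas A 1.094, B 1.456, C 1.750.
Rounding up: A 2, B 2, C 2 (total 6).

A: 2, B: 2, C: 2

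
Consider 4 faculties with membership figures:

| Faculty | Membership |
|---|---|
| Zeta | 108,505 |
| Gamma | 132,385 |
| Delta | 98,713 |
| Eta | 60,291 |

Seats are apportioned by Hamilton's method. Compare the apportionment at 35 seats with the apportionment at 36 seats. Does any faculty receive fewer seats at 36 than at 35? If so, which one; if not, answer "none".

none

At 35 seats: Zeta 9, Gamma 12, Delta 9, Eta 5.
At 36 seats: Zeta 10, Gamma 12, Delta 9, Eta 5.
No faculty's allocation decreased.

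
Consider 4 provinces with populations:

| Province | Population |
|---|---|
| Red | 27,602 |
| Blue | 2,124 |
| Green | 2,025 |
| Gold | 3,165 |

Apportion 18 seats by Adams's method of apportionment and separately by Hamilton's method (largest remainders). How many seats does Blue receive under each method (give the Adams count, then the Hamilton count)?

2 and 1

Adams: Red 13, Blue 2, Green 1, Gold 2.
Hamilton: Red 14, Blue 1, Green 1, Gold 2.
Blue gets 2 under Adams and 1 under Hamilton.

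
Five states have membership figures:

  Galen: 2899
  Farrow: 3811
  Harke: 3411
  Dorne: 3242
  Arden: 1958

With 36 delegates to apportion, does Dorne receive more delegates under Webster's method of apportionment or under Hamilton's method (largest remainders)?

Webster: Galen 7, Farrow 9, Harke 8, Dorne 7, Arden 5.
Hamilton: Galen 7, Farrow 9, Harke 8, Dorne 8, Arden 4.
Dorne gets 7 under Webster and 8 under Hamilton.

Hamilton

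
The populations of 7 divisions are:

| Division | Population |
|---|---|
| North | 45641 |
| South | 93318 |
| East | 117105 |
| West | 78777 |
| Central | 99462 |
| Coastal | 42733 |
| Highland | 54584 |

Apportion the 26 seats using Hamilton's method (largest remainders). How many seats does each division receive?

North 2, South 4, East 6, West 4, Central 5, Coastal 2, Highland 3

Standard divisor: 531620 ÷ 26 ≈ 20446.923.
Standard quotas: North 2.2322, South 4.5639, East 5.7273, West 3.8528, Central 4.8644, Coastal 2.0899, Highland 2.6695.
Lower quotas: North 2, South 4, East 5, West 3, Central 4, Coastal 2, Highland 2 (sum 22, leaving 4 seats).
Remainders in descending order: Central 0.8644, West 0.8528, East 0.7273, Highland 0.6695, South 0.5639, North 0.2322, Coastal 0.0899.
Largest remainders: Central, West, East, Highland receive the extra seats.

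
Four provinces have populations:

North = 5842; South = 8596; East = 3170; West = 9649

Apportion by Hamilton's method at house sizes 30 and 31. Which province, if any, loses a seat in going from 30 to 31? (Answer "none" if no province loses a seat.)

At 30 seats: North 6, South 9, East 4, West 11.
At 31 seats: North 7, South 10, East 3, West 11.
East drops from 4 to 3.

East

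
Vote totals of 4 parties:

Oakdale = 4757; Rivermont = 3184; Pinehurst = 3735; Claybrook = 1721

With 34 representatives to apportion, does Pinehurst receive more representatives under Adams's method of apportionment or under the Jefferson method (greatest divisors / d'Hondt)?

Adams: Oakdale 12, Rivermont 8, Pinehurst 9, Claybrook 5.
Jefferson: Oakdale 12, Rivermont 8, Pinehurst 10, Claybrook 4.
Pinehurst gets 9 under Adams and 10 under Jefferson.

Jefferson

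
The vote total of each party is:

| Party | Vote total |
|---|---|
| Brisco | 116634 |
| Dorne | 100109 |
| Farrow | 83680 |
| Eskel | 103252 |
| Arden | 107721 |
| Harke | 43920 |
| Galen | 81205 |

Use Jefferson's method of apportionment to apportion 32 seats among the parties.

Standard divisor 636521/32 ≈ 19891.281; standard quotas: Brisco 5.864, Dorne 5.033, Farrow 4.207, Eskel 5.191, Arden 5.415, Harke 2.208, Galen 4.082.
Rounding down gives 5, 5, 4, 5, 5, 2, 4 = 30 seats, so the divisor must be adjusted.
With modified divisor 17600: modified quotas Brisco 6.627, Dorne 5.688, Farrow 4.755, Eskel 5.867, Arden 6.121, Harke 2.495, Galen 4.614.
Rounding down: Brisco 6, Dorne 5, Farrow 4, Eskel 5, Arden 6, Harke 2, Galen 4 (total 32).

Brisco: 6, Dorne: 5, Farrow: 4, Eskel: 5, Arden: 6, Harke: 2, Galen: 4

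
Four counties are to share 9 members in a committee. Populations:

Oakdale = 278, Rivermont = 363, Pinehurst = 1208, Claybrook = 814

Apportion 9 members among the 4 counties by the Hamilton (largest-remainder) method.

Oakdale=1, Rivermont=1, Pinehurst=4, Claybrook=3

Standard divisor: 2663 ÷ 9 ≈ 295.889.
Standard quotas: Oakdale 0.940, Rivermont 1.227, Pinehurst 4.083, Claybrook 2.751.
Lower quotas: Oakdale 0, Rivermont 1, Pinehurst 4, Claybrook 2 (sum 7, leaving 2 seats).
Remainders in descending order: Oakdale 0.940, Claybrook 0.751, Rivermont 0.227, Pinehurst 0.083.
The surplus seats go to Oakdale, Claybrook.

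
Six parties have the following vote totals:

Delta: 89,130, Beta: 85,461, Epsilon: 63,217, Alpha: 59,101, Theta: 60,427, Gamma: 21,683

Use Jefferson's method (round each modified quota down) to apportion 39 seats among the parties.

Delta=9; Beta=9; Epsilon=7; Alpha=6; Theta=6; Gamma=2

Standard divisor 379019/39 ≈ 9718.436; standard quotas: Delta 9.171, Beta 8.794, Epsilon 6.505, Alpha 6.081, Theta 6.218, Gamma 2.231.
Rounding down gives 9, 8, 6, 6, 6, 2 = 37 seats, so the divisor must be adjusted.
With modified divisor 9000: modified quotas Delta 9.903, Beta 9.496, Epsilon 7.024, Alpha 6.567, Theta 6.714, Gamma 2.409.
Rounding down: Delta 9, Beta 9, Epsilon 7, Alpha 6, Theta 6, Gamma 2 (total 39).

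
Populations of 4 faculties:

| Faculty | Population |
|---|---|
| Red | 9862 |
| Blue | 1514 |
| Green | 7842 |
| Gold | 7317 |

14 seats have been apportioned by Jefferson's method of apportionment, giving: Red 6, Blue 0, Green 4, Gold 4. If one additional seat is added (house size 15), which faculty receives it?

Priority for the next seat is population ÷ (current seats + 1).
Priorities: Red 1408.857, Blue 1514.000, Green 1568.400, Gold 1463.400.
Highest priority: Green.

Green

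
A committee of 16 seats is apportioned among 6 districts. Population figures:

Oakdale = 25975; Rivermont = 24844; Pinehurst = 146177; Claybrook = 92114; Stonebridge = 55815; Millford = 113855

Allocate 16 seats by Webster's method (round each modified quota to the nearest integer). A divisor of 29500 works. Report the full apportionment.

With modified divisor 29500: modified quotas Oakdale 0.881, Rivermont 0.842, Pinehurst 4.955, Claybrook 3.123, Stonebridge 1.892, Millford 3.859.
Rounding to the nearest integer: Oakdale 1, Rivermont 1, Pinehurst 5, Claybrook 3, Stonebridge 2, Millford 4 (total 16).

Oakdale: 1, Rivermont: 1, Pinehurst: 5, Claybrook: 3, Stonebridge: 2, Millford: 4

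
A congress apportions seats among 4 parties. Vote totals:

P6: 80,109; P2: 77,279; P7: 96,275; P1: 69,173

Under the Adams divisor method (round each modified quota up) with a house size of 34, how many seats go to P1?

Standard divisor 322836/34 ≈ 9495.176; standard quotas: P6 8.437, P2 8.139, P7 10.139, P1 7.285.
Rounding up gives 9, 9, 11, 8 = 37 seats, so the divisor must be adjusted.
With modified divisor 9950: modified quotas P6 8.051, P2 7.767, P7 9.676, P1 6.952.
Rounding up: P6 9, P2 8, P7 10, P1 7 (total 34).
P1 receives 7.

7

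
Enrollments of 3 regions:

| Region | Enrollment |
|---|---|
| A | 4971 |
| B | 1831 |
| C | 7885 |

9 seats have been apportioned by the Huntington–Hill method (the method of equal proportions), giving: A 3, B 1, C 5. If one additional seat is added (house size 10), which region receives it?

C

Priority for the next seat is population ÷ (√(s·(s+1))).
Priorities: A 1435.004, B 1294.713, C 1439.597.
Highest priority: C.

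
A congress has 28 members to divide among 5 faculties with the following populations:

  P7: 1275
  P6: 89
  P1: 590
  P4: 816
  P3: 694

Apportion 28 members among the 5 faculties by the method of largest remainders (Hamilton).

P7 10; P6 1; P1 5; P4 6; P3 6

The standard divisor is 3464/28 ≈ 123.714.
Standard quotas: P7 10.306, P6 0.719, P1 4.769, P4 6.596, P3 5.610.
Lower quotas: P7 10, P6 0, P1 4, P4 6, P3 5 (sum 25, leaving 3 seats).
Remainders in descending order: P1 0.769, P6 0.719, P3 0.610, P4 0.596, P7 0.306.
Largest remainders: P1, P6, P3 receive the extra seats.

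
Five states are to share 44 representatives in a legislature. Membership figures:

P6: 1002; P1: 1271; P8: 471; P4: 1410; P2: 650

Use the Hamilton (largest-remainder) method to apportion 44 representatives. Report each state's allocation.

P6=9, P1=12, P8=4, P4=13, P2=6

Total 4804; standard divisor 4804/44 ≈ 109.182.
Standard quotas: P6 9.177, P1 11.641, P8 4.314, P4 12.914, P2 5.953.
Lower quotas: P6 9, P1 11, P8 4, P4 12, P2 5 (sum 41, leaving 3 seats).
Remainders in descending order: P2 0.953, P4 0.914, P1 0.641, P8 0.314, P6 0.177.
Largest remainders: P2, P4, P1 receive the extra seats.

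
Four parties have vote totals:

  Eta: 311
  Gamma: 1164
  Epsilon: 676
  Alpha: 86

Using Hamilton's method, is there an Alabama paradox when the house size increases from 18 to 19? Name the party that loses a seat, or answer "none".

Eta

At 18 seats: Eta 3, Gamma 9, Epsilon 5, Alpha 1.
At 19 seats: Eta 2, Gamma 10, Epsilon 6, Alpha 1.
Eta drops from 3 to 2.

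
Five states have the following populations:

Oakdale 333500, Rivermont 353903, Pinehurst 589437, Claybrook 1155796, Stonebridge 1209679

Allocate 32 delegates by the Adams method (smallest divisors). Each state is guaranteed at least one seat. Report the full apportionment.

Standard divisor 3642315/32 ≈ 113822.344; standard quotas: Oakdale 2.930, Rivermont 3.109, Pinehurst 5.179, Claybrook 10.154, Stonebridge 10.628.
Rounding up gives 3, 4, 6, 11, 11 = 35 seats, so the divisor must be adjusted.
With modified divisor 119500: modified quotas Oakdale 2.791, Rivermont 2.962, Pinehurst 4.933, Claybrook 9.672, Stonebridge 10.123.
Rounding up: Oakdale 3, Rivermont 3, Pinehurst 5, Claybrook 10, Stonebridge 11 (total 32).

Oakdale 3; Rivermont 3; Pinehurst 5; Claybrook 10; Stonebridge 11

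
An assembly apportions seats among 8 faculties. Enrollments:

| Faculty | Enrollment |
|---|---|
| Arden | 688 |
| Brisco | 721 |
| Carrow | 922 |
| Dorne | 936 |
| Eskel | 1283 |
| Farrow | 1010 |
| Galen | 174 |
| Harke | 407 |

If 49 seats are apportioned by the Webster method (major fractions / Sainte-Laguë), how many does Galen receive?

1

Standard divisor 6141/49 ≈ 125.327; standard quotas: Arden 5.490, Brisco 5.753, Carrow 7.357, Dorne 7.468, Eskel 10.237, Farrow 8.059, Galen 1.388, Harke 3.248.
Rounding to the nearest integer gives 5, 6, 7, 7, 10, 8, 1, 3 = 47 seats, so the divisor must be adjusted.
With modified divisor 124: modified quotas Arden 5.548, Brisco 5.815, Carrow 7.435, Dorne 7.548, Eskel 10.347, Farrow 8.145, Galen 1.403, Harke 3.282.
Rounding to the nearest integer: Arden 6, Brisco 6, Carrow 7, Dorne 8, Eskel 10, Farrow 8, Galen 1, Harke 3 (total 49).
Galen receives 1.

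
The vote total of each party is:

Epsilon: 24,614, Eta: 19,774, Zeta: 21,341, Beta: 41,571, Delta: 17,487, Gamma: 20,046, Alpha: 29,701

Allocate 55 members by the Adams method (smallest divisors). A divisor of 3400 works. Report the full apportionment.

With modified divisor 3400: modified quotas Epsilon 7.239, Eta 5.816, Zeta 6.277, Beta 12.227, Delta 5.143, Gamma 5.896, Alpha 8.736.
Rounding up: Epsilon 8, Eta 6, Zeta 7, Beta 13, Delta 6, Gamma 6, Alpha 9 (total 55).

Epsilon=8, Eta=6, Zeta=7, Beta=13, Delta=6, Gamma=6, Alpha=9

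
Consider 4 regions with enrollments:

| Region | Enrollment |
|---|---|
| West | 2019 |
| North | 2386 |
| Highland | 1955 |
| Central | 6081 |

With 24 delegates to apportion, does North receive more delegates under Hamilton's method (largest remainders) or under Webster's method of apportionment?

Webster

Hamilton: West 4, North 4, Highland 4, Central 12.
Webster: West 4, North 5, Highland 4, Central 11.
North gets 4 under Hamilton and 5 under Webster.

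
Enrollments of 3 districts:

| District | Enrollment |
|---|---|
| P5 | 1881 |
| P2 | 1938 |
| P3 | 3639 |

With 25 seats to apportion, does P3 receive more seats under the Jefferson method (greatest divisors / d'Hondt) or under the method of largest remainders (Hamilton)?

Jefferson

Jefferson: P5 6, P2 6, P3 13.
Hamilton: P5 6, P2 7, P3 12.
P3 gets 13 under Jefferson and 12 under Hamilton.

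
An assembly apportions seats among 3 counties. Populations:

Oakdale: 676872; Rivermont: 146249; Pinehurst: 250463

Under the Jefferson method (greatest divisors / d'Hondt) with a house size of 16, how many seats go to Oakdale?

10

Standard divisor 1073584/16 ≈ 67099; standard quotas: Oakdale 10.088, Rivermont 2.180, Pinehurst 3.733.
Rounding down gives 10, 2, 3 = 15 seats, so the divisor must be adjusted.
With modified divisor 62100: modified quotas Oakdale 10.900, Rivermont 2.355, Pinehurst 4.033.
Rounding down: Oakdale 10, Rivermont 2, Pinehurst 4 (total 16).
Oakdale receives 10.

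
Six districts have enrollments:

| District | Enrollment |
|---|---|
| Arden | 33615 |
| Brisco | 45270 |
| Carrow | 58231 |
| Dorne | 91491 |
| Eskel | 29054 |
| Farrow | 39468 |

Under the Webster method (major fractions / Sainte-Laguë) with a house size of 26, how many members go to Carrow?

Standard divisor 297129/26 ≈ 11428.038; standard quotas: Arden 2.941, Brisco 3.961, Carrow 5.095, Dorne 8.006, Eskel 2.542, Farrow 3.454.
Rounding to the nearest integer gives Arden 3, Brisco 4, Carrow 5, Dorne 8, Eskel 3, Farrow 3 — total 26, matching the house size, so no adjustment is needed.
Carrow receives 5.

5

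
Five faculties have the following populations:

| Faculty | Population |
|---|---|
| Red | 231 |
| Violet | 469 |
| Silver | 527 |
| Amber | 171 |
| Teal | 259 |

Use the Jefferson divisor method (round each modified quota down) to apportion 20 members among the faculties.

Red=3, Violet=6, Silver=6, Amber=2, Teal=3

Standard divisor 1657/20 ≈ 82.85; standard quotas: Red 2.788, Violet 5.661, Silver 6.361, Amber 2.064, Teal 3.126.
Rounding down gives 2, 5, 6, 2, 3 = 18 seats, so the divisor must be adjusted.
With modified divisor 76: modified quotas Red 3.039, Violet 6.171, Silver 6.934, Amber 2.250, Teal 3.408.
Rounding down: Red 3, Violet 6, Silver 6, Amber 2, Teal 3 (total 20).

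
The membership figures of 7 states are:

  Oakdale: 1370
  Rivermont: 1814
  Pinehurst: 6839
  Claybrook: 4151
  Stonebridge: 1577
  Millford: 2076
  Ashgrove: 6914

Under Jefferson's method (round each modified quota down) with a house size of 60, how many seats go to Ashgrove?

Standard divisor 24741/60 ≈ 412.35; standard quotas: Oakdale 3.322, Rivermont 4.399, Pinehurst 16.585, Claybrook 10.067, Stonebridge 3.824, Millford 5.035, Ashgrove 16.767.
Rounding down gives 3, 4, 16, 10, 3, 5, 16 = 57 seats, so the divisor must be adjusted.
With modified divisor 390: modified quotas Oakdale 3.513, Rivermont 4.651, Pinehurst 17.536, Claybrook 10.644, Stonebridge 4.044, Millford 5.323, Ashgrove 17.728.
Rounding down: Oakdale 3, Rivermont 4, Pinehurst 17, Claybrook 10, Stonebridge 4, Millford 5, Ashgrove 17 (total 60).
Ashgrove receives 17.

17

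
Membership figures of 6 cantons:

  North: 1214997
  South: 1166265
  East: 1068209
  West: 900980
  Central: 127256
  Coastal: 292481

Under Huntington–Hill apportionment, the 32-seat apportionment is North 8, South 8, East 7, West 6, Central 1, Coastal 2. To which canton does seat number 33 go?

Priority for the next seat is population ÷ (√(s·(s+1))).
Priorities: North 143188.770, South 137445.648, East 142745.432, West 139024.232, Central 89983.581, Coastal 119404.868.
Highest priority: North.

North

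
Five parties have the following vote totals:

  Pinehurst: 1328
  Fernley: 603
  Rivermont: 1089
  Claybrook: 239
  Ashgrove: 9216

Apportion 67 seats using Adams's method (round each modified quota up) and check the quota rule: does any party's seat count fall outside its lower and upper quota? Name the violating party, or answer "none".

Standard quotas: Pinehurst 7.132, Fernley 3.239, Rivermont 5.849, Claybrook 1.284, Ashgrove 49.497.
Adams allocation: Pinehurst 7, Fernley 4, Rivermont 6, Claybrook 2, Ashgrove 48.
Ashgrove has quota 49.497 (lower 49, upper 50) but receives 48 — outside the quota interval.

Ashgrove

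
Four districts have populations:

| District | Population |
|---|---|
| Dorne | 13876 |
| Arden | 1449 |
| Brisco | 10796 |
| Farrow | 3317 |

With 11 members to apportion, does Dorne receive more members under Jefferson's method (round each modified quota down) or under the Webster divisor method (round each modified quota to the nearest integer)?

Jefferson: Dorne 6, Arden 0, Brisco 4, Farrow 1.
Webster: Dorne 5, Arden 1, Brisco 4, Farrow 1.
Dorne gets 6 under Jefferson and 5 under Webster.

Jefferson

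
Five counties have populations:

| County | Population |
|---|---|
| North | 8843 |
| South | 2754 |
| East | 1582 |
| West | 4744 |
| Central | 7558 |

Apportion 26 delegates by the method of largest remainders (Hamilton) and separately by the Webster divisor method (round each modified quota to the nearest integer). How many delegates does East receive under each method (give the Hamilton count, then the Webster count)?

Hamilton: North 9, South 3, East 1, West 5, Central 8.
Webster: North 9, South 3, East 2, West 5, Central 7.
East gets 1 under Hamilton and 2 under Webster.

1 and 2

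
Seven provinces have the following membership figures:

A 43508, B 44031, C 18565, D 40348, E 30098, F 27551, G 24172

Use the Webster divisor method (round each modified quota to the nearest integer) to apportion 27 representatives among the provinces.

A=5; B=5; C=2; D=5; E=4; F=3; G=3

Standard divisor 228273/27 ≈ 8454.556; standard quotas: A 5.146, B 5.208, C 2.196, D 4.772, E 3.560, F 3.259, G 2.859.
Rounding to the nearest integer gives A 5, B 5, C 2, D 5, E 4, F 3, G 3 — total 27, matching the house size, so no adjustment is needed.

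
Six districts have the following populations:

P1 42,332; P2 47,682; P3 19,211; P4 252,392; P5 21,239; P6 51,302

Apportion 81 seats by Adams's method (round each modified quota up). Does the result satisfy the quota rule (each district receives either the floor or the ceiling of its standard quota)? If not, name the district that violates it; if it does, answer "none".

P4

Standard quotas: P1 7.898, P2 8.896, P3 3.584, P4 47.088, P5 3.963, P6 9.571.
Adams allocation: P1 8, P2 9, P3 4, P4 46, P5 4, P6 10.
P4 has quota 47.088 (lower 47, upper 48) but receives 46 — outside the quota interval.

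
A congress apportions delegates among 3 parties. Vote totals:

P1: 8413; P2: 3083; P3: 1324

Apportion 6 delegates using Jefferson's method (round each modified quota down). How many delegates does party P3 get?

0

Standard divisor 12820/6 ≈ 2136.667; standard quotas: P1 3.937, P2 1.443, P3 0.620.
Rounding down gives 3, 1, 0 = 4 seats, so the divisor must be adjusted.
With modified divisor 1600: modified quotas P1 5.258, P2 1.927, P3 0.828.
Rounding down: P1 5, P2 1, P3 0 (total 6).
P3 receives 0.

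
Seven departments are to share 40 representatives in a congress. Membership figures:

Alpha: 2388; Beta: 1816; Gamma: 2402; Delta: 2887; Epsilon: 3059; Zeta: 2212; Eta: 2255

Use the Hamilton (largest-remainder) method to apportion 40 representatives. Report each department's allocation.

Alpha=6, Beta=4, Gamma=6, Delta=7, Epsilon=7, Zeta=5, Eta=5

The standard divisor is 17019/40 ≈ 425.475.
Standard quotas: Alpha 5.613, Beta 4.268, Gamma 5.645, Delta 6.785, Epsilon 7.190, Zeta 5.199, Eta 5.300.
Lower quotas: Alpha 5, Beta 4, Gamma 5, Delta 6, Epsilon 7, Zeta 5, Eta 5 (sum 37, leaving 3 seats).
Remainders in descending order: Delta 0.785, Gamma 0.645, Alpha 0.613, Eta 0.300, Beta 0.268, Zeta 0.199, Epsilon 0.190.
Largest remainders: Delta, Gamma, Alpha receive the extra seats.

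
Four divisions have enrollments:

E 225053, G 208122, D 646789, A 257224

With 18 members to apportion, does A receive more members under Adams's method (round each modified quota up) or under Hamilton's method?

Adams: E 3, G 3, D 8, A 4.
Hamilton: E 3, G 3, D 9, A 3.
A gets 4 under Adams and 3 under Hamilton.

Adams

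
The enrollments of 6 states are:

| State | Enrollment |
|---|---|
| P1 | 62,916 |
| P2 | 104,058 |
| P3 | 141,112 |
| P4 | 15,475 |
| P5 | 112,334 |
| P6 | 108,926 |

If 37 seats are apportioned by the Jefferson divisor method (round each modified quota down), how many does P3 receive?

Standard divisor 544821/37 ≈ 14724.892; standard quotas: P1 4.273, P2 7.067, P3 9.583, P4 1.051, P5 7.629, P6 7.397.
Rounding down gives 4, 7, 9, 1, 7, 7 = 35 seats, so the divisor must be adjusted.
With modified divisor 13800: modified quotas P1 4.559, P2 7.540, P3 10.226, P4 1.121, P5 8.140, P6 7.893.
Rounding down: P1 4, P2 7, P3 10, P4 1, P5 8, P6 7 (total 37).
P3 receives 10.

10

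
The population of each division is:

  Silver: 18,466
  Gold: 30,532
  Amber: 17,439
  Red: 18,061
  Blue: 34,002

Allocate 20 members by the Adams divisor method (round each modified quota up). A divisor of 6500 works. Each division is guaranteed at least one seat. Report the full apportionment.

Silver=3, Gold=5, Amber=3, Red=3, Blue=6

With modified divisor 6500: modified quotas Silver 2.841, Gold 4.697, Amber 2.683, Red 2.779, Blue 5.231.
Rounding up: Silver 3, Gold 5, Amber 3, Red 3, Blue 6 (total 20).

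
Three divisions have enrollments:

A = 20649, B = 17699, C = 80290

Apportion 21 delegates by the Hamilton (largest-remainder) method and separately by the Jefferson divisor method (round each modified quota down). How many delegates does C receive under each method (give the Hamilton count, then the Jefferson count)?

14 and 15

Hamilton: A 4, B 3, C 14.
Jefferson: A 3, B 3, C 15.
C gets 14 under Hamilton and 15 under Jefferson.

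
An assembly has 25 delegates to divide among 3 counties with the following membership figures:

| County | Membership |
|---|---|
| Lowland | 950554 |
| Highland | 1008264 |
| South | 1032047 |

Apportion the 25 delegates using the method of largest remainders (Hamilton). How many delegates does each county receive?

Lowland 8, Highland 8, South 9

Total 2990865; standard divisor 2990865/25 ≈ 119634.6.
Standard quotas: Lowland 7.9455, Highland 8.4279, South 8.6267.
Lower quotas: Lowland 7, Highland 8, South 8 (sum 23, leaving 2 seats).
Remainders in descending order: Lowland 0.9455, South 0.6267, Highland 0.4279.
The surplus seats go to Lowland, South.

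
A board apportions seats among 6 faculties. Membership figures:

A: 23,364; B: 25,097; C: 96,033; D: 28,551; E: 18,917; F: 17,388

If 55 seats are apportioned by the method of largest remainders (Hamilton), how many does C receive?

The standard divisor is 209350/55 ≈ 3806.364.
Standard quotas: A 6.1381, B 6.5934, C 25.2296, D 7.5009, E 4.9698, F 4.5681.
Lower quotas: A 6, B 6, C 25, D 7, E 4, F 4 (sum 52, leaving 3 seats).
Remainders in descending order: E 0.9698, B 0.5934, F 0.5681, D 0.5009, C 0.2296, A 0.1381.
Largest remainders: E, B, F receive the extra seats.
C receives 25.

25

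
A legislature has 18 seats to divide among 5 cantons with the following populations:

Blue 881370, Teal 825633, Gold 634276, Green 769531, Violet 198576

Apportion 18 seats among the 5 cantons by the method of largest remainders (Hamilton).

Blue: 5, Teal: 5, Gold: 3, Green: 4, Violet: 1

The standard divisor is 3309386/18 ≈ 183854.778.
Standard quotas: Blue 4.7938, Teal 4.4907, Gold 3.4499, Green 4.1855, Violet 1.0801.
Lower quotas: Blue 4, Teal 4, Gold 3, Green 4, Violet 1 (sum 16, leaving 2 seats).
Remainders in descending order: Blue 0.7938, Teal 0.4907, Gold 0.4499, Green 0.1855, Violet 0.0801.
The surplus seats go to Blue, Teal.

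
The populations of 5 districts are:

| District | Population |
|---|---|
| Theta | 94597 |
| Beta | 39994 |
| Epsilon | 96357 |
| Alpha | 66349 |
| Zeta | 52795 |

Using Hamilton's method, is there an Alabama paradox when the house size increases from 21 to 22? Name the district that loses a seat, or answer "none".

none

At 21 seats: Theta 6, Beta 2, Epsilon 6, Alpha 4, Zeta 3.
At 22 seats: Theta 6, Beta 3, Epsilon 6, Alpha 4, Zeta 3.
No district's allocation decreased.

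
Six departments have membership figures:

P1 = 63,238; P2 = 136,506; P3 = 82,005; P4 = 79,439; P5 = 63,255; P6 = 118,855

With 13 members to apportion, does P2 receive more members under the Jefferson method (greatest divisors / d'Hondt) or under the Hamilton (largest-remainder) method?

Jefferson: P1 1, P2 4, P3 2, P4 2, P5 1, P6 3.
Hamilton: P1 1, P2 3, P3 2, P4 2, P5 2, P6 3.
P2 gets 4 under Jefferson and 3 under Hamilton.

Jefferson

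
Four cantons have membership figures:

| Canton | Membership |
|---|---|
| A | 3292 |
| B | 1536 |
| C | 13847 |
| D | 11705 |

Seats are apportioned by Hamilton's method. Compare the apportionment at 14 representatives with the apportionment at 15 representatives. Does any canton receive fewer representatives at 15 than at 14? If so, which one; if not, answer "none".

A

At 14 seats: A 2, B 1, C 6, D 5.
At 15 seats: A 1, B 1, C 7, D 6.
A drops from 2 to 1.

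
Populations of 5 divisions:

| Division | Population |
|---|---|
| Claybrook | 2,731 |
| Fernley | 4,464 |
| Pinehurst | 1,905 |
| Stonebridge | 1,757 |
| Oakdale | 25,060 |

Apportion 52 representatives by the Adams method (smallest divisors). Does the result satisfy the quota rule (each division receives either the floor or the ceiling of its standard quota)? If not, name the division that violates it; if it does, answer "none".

Oakdale

Standard quotas: Claybrook 3.954, Fernley 6.463, Pinehurst 2.758, Stonebridge 2.544, Oakdale 36.281.
Adams allocation: Claybrook 4, Fernley 7, Pinehurst 3, Stonebridge 3, Oakdale 35.
Oakdale has quota 36.281 (lower 36, upper 37) but receives 35 — outside the quota interval.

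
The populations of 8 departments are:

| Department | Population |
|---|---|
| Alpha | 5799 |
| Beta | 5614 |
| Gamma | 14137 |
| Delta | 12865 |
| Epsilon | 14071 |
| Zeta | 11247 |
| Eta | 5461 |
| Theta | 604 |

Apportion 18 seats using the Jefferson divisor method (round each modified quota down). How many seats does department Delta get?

4

Standard divisor 69798/18 ≈ 3877.667; standard quotas: Alpha 1.495, Beta 1.448, Gamma 3.646, Delta 3.318, Epsilon 3.629, Zeta 2.900, Eta 1.408, Theta 0.156.
Rounding down gives 1, 1, 3, 3, 3, 2, 1, 0 = 14 seats, so the divisor must be adjusted.
With modified divisor 3100: modified quotas Alpha 1.871, Beta 1.811, Gamma 4.560, Delta 4.150, Epsilon 4.539, Zeta 3.628, Eta 1.762, Theta 0.195.
Rounding down: Alpha 1, Beta 1, Gamma 4, Delta 4, Epsilon 4, Zeta 3, Eta 1, Theta 0 (total 18).
Delta receives 4.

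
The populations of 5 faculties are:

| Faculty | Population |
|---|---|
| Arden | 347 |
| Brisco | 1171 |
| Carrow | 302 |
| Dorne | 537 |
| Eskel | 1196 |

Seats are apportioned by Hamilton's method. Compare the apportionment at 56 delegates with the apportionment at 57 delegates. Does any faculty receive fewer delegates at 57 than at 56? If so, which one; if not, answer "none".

At 56 seats: Arden 6, Brisco 18, Carrow 5, Dorne 8, Eskel 19.
At 57 seats: Arden 5, Brisco 19, Carrow 5, Dorne 9, Eskel 19.
Arden drops from 6 to 5.

Arden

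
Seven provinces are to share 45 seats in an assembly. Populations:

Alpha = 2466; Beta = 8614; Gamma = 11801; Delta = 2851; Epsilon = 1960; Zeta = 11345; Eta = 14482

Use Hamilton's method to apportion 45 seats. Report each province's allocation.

Alpha 2, Beta 7, Gamma 10, Delta 2, Epsilon 2, Zeta 10, Eta 12

Standard divisor: 53519 ÷ 45 ≈ 1189.311.
Standard quotas: Alpha 2.0735, Beta 7.2428, Gamma 9.9226, Delta 2.3972, Epsilon 1.6480, Zeta 9.5391, Eta 12.1768.
Lower quotas: Alpha 2, Beta 7, Gamma 9, Delta 2, Epsilon 1, Zeta 9, Eta 12 (sum 42, leaving 3 seats).
Remainders in descending order: Gamma 0.9226, Epsilon 0.6480, Zeta 0.5391, Delta 0.3972, Beta 0.2428, Eta 0.1768, Alpha 0.0735.
The surplus seats go to Gamma, Epsilon, Zeta.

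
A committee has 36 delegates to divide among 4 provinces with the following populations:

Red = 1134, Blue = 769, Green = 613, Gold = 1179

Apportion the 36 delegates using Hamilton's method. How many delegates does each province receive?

The standard divisor is 3695/36 ≈ 102.639.
Standard quotas: Red 11.048, Blue 7.492, Green 5.972, Gold 11.487.
Lower quotas: Red 11, Blue 7, Green 5, Gold 11 (sum 34, leaving 2 seats).
Remainders in descending order: Green 0.972, Blue 0.492, Gold 0.487, Red 0.048.
Largest remainders: Green, Blue receive the extra seats.

Red: 11, Blue: 8, Green: 6, Gold: 11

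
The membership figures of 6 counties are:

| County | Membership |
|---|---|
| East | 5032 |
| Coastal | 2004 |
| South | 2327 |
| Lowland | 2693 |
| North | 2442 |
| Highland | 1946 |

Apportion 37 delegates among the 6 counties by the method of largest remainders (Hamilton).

East=11, Coastal=5, South=5, Lowland=6, North=6, Highland=4

Standard divisor: 16444 ÷ 37 ≈ 444.432.
Standard quotas: East 11.3223, Coastal 4.5091, South 5.2359, Lowland 6.0594, North 5.4946, Highland 4.3786.
Lower quotas: East 11, Coastal 4, South 5, Lowland 6, North 5, Highland 4 (sum 35, leaving 2 seats).
Remainders in descending order: Coastal 0.5091, North 0.4946, Highland 0.3786, East 0.3223, South 0.2359, Lowland 0.0594.
The surplus seats go to Coastal, North.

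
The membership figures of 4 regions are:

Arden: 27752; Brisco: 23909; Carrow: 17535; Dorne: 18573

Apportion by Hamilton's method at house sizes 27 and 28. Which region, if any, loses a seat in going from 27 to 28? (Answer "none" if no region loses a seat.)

none

At 27 seats: Arden 9, Brisco 7, Carrow 5, Dorne 6.
At 28 seats: Arden 9, Brisco 8, Carrow 5, Dorne 6.
No region's allocation decreased.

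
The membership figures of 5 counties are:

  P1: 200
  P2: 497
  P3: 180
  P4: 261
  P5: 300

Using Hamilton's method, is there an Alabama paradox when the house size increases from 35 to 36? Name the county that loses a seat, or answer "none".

P3

At 35 seats: P1 5, P2 12, P3 5, P4 6, P5 7.
At 36 seats: P1 5, P2 12, P3 4, P4 7, P5 8.
P3 drops from 5 to 4.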